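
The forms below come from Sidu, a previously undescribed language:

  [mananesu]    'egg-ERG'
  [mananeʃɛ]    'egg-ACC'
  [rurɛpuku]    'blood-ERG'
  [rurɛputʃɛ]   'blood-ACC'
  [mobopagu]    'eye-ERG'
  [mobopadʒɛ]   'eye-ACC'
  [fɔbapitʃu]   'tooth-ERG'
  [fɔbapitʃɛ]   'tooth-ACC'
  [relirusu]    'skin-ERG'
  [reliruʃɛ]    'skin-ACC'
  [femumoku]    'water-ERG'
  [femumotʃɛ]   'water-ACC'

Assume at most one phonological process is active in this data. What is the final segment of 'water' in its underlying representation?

/k/

'water' shows [k] ~ [tʃ] at the end of the stem ([femumoku] vs [femumotʃɛ]).
The stem 'tooth' ([fɔbapitʃu], [fɔbapitʃɛ]) shows [tʃ] unchanged in both environments, so [tʃ] cannot be basic with [k] derived before the ERG suffix.
Therefore /k/ is basic and [tʃ] is derived by palatalization before a front vowel (/k/, /g/ and /s/ become palato-alveolar [tʃ], [dʒ] and [ʃ] before a front vowel).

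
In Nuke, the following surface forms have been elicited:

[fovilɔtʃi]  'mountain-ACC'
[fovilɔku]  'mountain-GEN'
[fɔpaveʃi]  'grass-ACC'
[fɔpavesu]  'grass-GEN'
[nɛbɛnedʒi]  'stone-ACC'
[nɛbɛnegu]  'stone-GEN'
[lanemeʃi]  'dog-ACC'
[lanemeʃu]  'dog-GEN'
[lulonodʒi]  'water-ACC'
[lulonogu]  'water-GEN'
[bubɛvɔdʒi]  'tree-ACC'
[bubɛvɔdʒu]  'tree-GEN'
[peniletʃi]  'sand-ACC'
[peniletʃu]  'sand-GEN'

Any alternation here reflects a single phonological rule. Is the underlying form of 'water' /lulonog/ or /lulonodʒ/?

/lulonog/

The stem for 'water' ends in [dʒ] in [lulonodʒi] but [g] in [lulonogu].
But 'tree' keeps [dʒ] in both environments ([bubɛvɔdʒi], [bubɛvɔdʒu]), so there is no rule changing /dʒ/ to [g] before the GEN suffix.
The alternation reflects palatalization before a front vowel: /k/, /g/ and /s/ become palato-alveolar [tʃ], [dʒ] and [ʃ] before a front vowel. /g/ is underlying.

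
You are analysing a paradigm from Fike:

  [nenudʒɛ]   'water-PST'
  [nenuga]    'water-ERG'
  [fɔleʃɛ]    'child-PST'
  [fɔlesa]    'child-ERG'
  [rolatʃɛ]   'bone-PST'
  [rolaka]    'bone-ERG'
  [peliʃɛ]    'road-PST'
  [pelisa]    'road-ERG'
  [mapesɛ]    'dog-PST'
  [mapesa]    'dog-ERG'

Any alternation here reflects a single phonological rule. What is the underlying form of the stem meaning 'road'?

The stem for 'road' ends in [ʃ] in [peliʃɛ] but [s] in [pelisa].
If /s/ were underlying and a rule turned it into [ʃ] before the PST suffix, 'dog' would also alternate; but it has [s] in both [mapesɛ] and [mapesa].
The underlying segment must be /ʃ/; palato-alveolar /tʃ/, /dʒ/ and /ʃ/ become [k], [g] and [s] when no front vowel follows, yielding [s] there.
So 'road' = /peliʃ/.

/peliʃ/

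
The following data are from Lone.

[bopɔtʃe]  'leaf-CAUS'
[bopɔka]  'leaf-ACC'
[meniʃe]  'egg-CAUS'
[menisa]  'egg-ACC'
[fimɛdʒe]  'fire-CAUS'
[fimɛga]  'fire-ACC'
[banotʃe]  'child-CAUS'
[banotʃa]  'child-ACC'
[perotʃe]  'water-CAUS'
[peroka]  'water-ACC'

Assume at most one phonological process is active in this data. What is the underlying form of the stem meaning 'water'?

The stem for 'water' ends in [tʃ] in [perotʃe] but [k] in [peroka].
But 'child' keeps [tʃ] in both environments ([banotʃe], [banotʃa]), so there is no rule changing /tʃ/ to [k] before the ACC suffix.
Therefore /k/ is basic and [tʃ] is derived by palatalization before a front vowel (/k/, /g/ and /s/ become palato-alveolar [tʃ], [dʒ] and [ʃ] before a front vowel).
So 'water' = /perok/.

/perok/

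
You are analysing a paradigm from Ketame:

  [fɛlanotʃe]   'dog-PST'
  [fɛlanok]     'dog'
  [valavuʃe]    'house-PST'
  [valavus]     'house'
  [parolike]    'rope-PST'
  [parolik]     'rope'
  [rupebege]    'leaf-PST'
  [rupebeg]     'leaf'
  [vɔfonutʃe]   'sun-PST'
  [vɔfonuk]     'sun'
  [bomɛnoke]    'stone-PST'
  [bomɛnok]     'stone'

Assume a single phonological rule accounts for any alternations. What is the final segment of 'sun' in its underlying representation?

'sun' shows [tʃ] ~ [k] at the end of the stem ([vɔfonutʃe] vs [vɔfonuk]).
The stem 'stone' ([bomɛnoke], [bomɛnok]) shows [k] unchanged in both environments, so [k] cannot be basic with [tʃ] derived before the PST suffix.
The underlying segment must be /tʃ/; palato-alveolar /tʃ/ and /ʃ/ become [k] and [s] when no front vowel follows, yielding [k] there.

/tʃ/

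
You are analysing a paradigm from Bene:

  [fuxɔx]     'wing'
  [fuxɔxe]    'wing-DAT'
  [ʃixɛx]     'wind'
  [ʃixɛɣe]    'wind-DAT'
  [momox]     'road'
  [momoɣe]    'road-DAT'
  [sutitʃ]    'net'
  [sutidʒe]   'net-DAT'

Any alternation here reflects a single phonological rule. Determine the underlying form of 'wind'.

/ʃixɛɣ/

In [ʃixɛx] and [ʃixɛɣe] the final segment of 'wind' alternates: [x] ~ [ɣ].
But 'wing' keeps [x] in both environments ([fuxɔx], [fuxɔxe]), so there is no rule changing /x/ to [ɣ] before the DAT suffix.
Therefore /ɣ/ is basic and [x] is derived by word-final obstruent devoicing (voiced obstruents become voiceless word-finally).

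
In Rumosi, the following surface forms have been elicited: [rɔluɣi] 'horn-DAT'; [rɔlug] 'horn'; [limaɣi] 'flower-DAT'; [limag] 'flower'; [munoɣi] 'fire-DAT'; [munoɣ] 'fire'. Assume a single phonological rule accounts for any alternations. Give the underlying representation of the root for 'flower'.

The root 'flower' surfaces as [limaɣi] and [limag], with a stem-final [ɣ] ~ [g] alternation.
But 'fire' keeps [ɣ] in both environments ([munoɣi], [munoɣ]), so there is no rule changing /ɣ/ to [g] in isolation.
The alternation reflects intervocalic spirantization: voiced stops become fricatives between vowels. /g/ is underlying.
So 'flower' = /limag/.

/limag/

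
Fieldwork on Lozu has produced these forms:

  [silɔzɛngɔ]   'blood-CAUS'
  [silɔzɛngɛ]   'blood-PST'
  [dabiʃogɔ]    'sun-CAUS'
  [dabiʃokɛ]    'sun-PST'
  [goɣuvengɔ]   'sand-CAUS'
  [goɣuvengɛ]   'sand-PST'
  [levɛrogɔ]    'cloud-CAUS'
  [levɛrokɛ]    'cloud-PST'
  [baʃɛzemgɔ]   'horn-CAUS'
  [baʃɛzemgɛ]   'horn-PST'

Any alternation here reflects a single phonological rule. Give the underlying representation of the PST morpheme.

The PST morpheme has two allomorphs, [-gɛ] and [-kɛ].
By contrast the CAUS suffix keeps its initial [g] throughout — that segment must be underlying.
The PST suffix is therefore /-kɛ/ underlyingly, with post-nasal voicing: voiceless stops become voiced after a nasal.

/-kɛ/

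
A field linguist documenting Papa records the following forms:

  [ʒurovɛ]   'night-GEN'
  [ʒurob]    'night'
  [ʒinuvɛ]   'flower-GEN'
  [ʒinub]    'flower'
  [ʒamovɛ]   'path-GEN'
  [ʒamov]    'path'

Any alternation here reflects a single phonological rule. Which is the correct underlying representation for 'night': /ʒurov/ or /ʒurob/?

/ʒurob/

In [ʒurovɛ] and [ʒurob] the final segment of 'night' alternates: [v] ~ [b].
Compare 'path', with invariant [v] in [ʒamovɛ] and [ʒamov]: an analysis with underlying /v/ and a rule producing [b] in isolation would wrongly predict alternation here too.
The underlying segment must be /b/; voiced stops become fricatives between vowels, yielding [v] there.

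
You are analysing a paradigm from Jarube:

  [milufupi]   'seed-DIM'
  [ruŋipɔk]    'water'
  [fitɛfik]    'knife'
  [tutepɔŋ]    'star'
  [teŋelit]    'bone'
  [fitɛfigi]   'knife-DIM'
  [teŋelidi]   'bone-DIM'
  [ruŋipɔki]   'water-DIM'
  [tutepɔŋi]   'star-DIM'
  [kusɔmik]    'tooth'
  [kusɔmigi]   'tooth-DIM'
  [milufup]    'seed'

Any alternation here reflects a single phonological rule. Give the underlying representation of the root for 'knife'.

/fitɛfig/

The root 'knife' surfaces as [fitɛfigi] and [fitɛfik], with a stem-final [g] ~ [k] alternation.
But 'water' keeps [k] in both environments ([ruŋipɔki], [ruŋipɔk]), so there is no rule changing /k/ to [g] before the DIM suffix.
The underlying segment must be /g/; voiced obstruents become voiceless word-finally, yielding [k] there.
Hence 'knife' is /fitɛfig/ underlyingly.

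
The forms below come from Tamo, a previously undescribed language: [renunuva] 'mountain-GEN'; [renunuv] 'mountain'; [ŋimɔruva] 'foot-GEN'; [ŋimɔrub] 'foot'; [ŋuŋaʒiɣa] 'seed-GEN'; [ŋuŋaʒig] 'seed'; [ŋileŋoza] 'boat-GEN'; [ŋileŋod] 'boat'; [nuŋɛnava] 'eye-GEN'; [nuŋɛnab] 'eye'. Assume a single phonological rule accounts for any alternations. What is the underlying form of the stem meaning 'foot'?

/ŋimɔrub/

In [ŋimɔruva] and [ŋimɔrub] the final segment of 'foot' alternates: [v] ~ [b].
But 'mountain' keeps [v] in both environments ([renunuva], [renunuv]), so there is no rule changing /v/ to [b] in isolation.
So /b/ is underlying, and a rule of intervocalic spirantization — voiced stops become fricatives between vowels — gives [v].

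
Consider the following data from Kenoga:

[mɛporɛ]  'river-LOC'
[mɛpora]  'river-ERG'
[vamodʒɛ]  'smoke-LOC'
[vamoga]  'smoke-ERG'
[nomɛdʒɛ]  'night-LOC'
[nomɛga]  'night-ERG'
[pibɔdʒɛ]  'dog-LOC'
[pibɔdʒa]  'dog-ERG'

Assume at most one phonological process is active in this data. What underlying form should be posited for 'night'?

/nomɛg/

The stem for 'night' ends in [dʒ] in [nomɛdʒɛ] but [g] in [nomɛga].
If /dʒ/ were underlying and a rule turned it into [g] before the ERG suffix, 'dog' would also alternate; but it has [dʒ] in both [pibɔdʒɛ] and [pibɔdʒa].
So /g/ is underlying, and a rule of palatalization before a front vowel — /g/ becomes palato-alveolar [dʒ] before a front vowel — gives [dʒ].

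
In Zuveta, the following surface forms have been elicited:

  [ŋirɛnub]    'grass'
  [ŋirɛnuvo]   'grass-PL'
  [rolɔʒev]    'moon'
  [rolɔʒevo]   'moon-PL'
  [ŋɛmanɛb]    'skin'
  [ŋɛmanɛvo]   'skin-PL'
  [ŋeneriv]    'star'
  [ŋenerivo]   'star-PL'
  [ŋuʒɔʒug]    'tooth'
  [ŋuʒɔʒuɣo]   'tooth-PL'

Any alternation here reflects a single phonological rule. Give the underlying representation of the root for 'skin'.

The root 'skin' surfaces as [ŋɛmanɛb] and [ŋɛmanɛvo], with a stem-final [b] ~ [v] alternation.
Compare 'moon', with invariant [v] in [rolɔʒev] and [rolɔʒevo]: an analysis with underlying /v/ and a rule producing [b] in isolation would wrongly predict alternation here too.
So /b/ is underlying, and a rule of intervocalic spirantization — voiced stops become fricatives between vowels — gives [v].

/ŋɛmanɛb/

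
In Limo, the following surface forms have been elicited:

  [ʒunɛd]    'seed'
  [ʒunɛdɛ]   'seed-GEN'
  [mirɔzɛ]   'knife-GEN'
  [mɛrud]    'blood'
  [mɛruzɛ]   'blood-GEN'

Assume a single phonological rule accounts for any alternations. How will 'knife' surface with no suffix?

'blood' shows [d] ~ [z] at the end of the stem ([mɛrud] vs [mɛruzɛ]).
Compare 'seed', with invariant [d] in [ʒunɛd] and [ʒunɛdɛ]: an analysis with underlying /d/ and a rule producing [z] before the GEN suffix would wrongly predict alternation here too.
The alternation reflects word-final hardening: voiced fricatives become stops word-finally. /z/ is underlying.
From [mirɔzɛ] the stem 'knife' is /mirɔz/; word-finally this yields [mirɔd].

[mirɔd]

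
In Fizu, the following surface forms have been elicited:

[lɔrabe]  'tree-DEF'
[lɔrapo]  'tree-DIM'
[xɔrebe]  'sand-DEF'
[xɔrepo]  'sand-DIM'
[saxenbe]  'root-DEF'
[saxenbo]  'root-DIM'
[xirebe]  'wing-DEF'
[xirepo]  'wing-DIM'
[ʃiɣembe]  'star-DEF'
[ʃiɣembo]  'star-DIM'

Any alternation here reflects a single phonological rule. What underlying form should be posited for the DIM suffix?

/-po/

The DIM suffix surfaces as [-bo] and [-po], depending on the final segment of the stem.
By contrast the DEF suffix keeps its initial [b] throughout — that segment must be underlying.
So the underlying form is /-po/, and voiceless stops become voiced after a nasal.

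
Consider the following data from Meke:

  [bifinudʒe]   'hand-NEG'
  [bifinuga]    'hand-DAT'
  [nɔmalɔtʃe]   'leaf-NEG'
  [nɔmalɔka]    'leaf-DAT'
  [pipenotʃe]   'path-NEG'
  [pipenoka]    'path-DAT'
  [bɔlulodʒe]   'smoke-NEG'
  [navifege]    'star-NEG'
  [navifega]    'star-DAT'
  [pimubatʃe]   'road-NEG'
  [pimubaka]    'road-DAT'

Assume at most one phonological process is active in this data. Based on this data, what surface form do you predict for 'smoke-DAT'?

The stem for 'hand' ends in [dʒ] in [bifinudʒe] but [g] in [bifinuga].
But 'star' keeps [g] in both environments ([navifege], [navifega]), so there is no rule changing /g/ to [dʒ] before the NEG suffix.
Therefore /dʒ/ is basic and [g] is derived by depalatalization (palato-alveolar /tʃ/ and /dʒ/ become [k] and [g] when no front vowel follows).
The one attested form of 'smoke', [bɔlulodʒe], shows underlying /bɔlulodʒ/. Applying the same rule when no front vowel follows gives [bɔluloga].

[bɔluloga]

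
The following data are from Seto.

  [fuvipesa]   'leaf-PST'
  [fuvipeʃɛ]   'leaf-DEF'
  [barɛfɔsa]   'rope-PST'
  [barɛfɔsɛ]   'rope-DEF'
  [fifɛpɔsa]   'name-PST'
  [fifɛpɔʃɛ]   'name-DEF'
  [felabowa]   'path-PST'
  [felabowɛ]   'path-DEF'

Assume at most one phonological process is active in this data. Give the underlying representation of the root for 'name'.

The stem for 'name' ends in [s] in [fifɛpɔsa] but [ʃ] in [fifɛpɔʃɛ].
But 'rope' keeps [s] in both environments ([barɛfɔsa], [barɛfɔsɛ]), so there is no rule changing /s/ to [ʃ] before the DEF suffix.
So /ʃ/ is underlying, and a rule of depalatalization — palato-alveolar /ʃ/ becomes [s] when no front vowel follows — gives [s].

/fifɛpɔʃ/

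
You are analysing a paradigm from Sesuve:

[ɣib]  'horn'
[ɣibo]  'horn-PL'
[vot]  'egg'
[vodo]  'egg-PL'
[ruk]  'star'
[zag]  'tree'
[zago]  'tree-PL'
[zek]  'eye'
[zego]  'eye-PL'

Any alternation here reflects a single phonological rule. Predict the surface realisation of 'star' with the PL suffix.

[rugo]

The stem for 'eye' ends in [k] in [zek] but [g] in [zego].
Compare 'tree', with invariant [g] in [zag] and [zago]: an analysis with underlying /g/ and a rule producing [k] in isolation would wrongly predict alternation here too.
So /k/ is underlying, and a rule of intervocalic voicing — voiceless stops become voiced between vowels — gives [g].
The one attested form of 'star', [ruk], shows underlying /ruk/. Applying the same rule between vowels gives [rugo].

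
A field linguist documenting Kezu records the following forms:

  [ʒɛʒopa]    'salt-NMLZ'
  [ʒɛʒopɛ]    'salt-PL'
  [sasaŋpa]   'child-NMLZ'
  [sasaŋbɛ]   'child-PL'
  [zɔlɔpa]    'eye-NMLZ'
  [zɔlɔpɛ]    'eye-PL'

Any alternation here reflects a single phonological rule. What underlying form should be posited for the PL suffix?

/-bɛ/

The PL morpheme has two allomorphs, [-bɛ] and [-pɛ].
The NMLZ suffix, which begins with [p], is invariant after every stem; so [p] is not altered by any rule here.
The PL suffix is therefore /-bɛ/ underlyingly, with post-vocalic devoicing: voiced stops become voiceless after a vowel.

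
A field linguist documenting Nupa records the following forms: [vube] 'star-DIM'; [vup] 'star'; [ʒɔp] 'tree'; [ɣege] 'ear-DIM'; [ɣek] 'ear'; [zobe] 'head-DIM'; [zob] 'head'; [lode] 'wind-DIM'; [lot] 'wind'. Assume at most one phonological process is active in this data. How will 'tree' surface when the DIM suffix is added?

[ʒɔbe]

The stem for 'star' ends in [b] in [vube] but [p] in [vup].
If /b/ were underlying and a rule turned it into [p] in isolation, 'head' would also alternate; but it has [b] in both [zobe] and [zob].
Therefore /p/ is basic and [b] is derived by intervocalic voicing (voiceless stops become voiced between vowels).
From [ʒɔp] the stem 'tree' is /ʒɔp/; between vowels this yields [ʒɔbe].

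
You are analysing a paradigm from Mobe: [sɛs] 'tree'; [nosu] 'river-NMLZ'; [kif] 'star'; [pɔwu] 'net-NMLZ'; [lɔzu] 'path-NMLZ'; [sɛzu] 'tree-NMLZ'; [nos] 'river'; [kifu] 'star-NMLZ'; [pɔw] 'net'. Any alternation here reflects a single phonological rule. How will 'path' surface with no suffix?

'tree' shows [z] ~ [s] at the end of the stem ([sɛzu] vs [sɛs]).
But 'river' keeps [s] in both environments ([nosu], [nos]), so there is no rule changing /s/ to [z] before the NMLZ suffix.
The underlying segment must be /z/; voiced obstruents become voiceless word-finally, yielding [s] there.
From [lɔzu] the stem 'path' is /lɔz/; word-finally this yields [lɔs].

[lɔs]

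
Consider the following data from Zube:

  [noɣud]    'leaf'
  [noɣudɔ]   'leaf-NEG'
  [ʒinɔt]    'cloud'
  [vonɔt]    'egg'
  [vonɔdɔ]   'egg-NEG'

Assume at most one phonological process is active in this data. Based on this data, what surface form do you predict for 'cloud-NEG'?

'egg' shows [t] ~ [d] at the end of the stem ([vonɔt] vs [vonɔdɔ]).
But 'leaf' keeps [d] in both environments ([noɣud], [noɣudɔ]), so there is no rule changing /d/ to [t] in isolation.
The alternation reflects intervocalic voicing: voiceless stops become voiced between vowels. /t/ is underlying.
The one attested form of 'cloud', [ʒinɔt], shows underlying /ʒinɔt/. Applying the same rule between vowels gives [ʒinɔdɔ].

[ʒinɔdɔ]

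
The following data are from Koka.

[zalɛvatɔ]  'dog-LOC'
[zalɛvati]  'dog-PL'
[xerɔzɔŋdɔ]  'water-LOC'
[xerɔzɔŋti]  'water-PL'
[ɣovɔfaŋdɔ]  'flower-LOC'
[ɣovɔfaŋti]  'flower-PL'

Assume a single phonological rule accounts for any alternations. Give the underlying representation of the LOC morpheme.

The LOC morpheme has two allomorphs, [-dɔ] and [-tɔ].
The PL suffix, which begins with [t], is invariant after every stem; so [t] is not altered by any rule here.
So the underlying form is /-dɔ/, and voiced stops become voiceless after a vowel.

/-dɔ/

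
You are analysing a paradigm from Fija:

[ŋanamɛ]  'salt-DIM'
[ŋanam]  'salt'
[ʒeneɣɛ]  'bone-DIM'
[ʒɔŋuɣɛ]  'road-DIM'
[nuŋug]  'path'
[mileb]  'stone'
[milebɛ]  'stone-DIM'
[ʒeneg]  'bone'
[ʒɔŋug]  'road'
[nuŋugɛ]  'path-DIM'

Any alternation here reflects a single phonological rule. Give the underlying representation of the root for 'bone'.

/ʒeneɣ/

'bone' shows [g] ~ [ɣ] at the end of the stem ([ʒeneg] vs [ʒeneɣɛ]).
But 'path' keeps [g] in both environments ([nuŋug], [nuŋugɛ]), so there is no rule changing /g/ to [ɣ] before the DIM suffix.
Therefore /ɣ/ is basic and [g] is derived by word-final hardening (voiced fricatives become stops word-finally).
So 'bone' = /ʒeneɣ/.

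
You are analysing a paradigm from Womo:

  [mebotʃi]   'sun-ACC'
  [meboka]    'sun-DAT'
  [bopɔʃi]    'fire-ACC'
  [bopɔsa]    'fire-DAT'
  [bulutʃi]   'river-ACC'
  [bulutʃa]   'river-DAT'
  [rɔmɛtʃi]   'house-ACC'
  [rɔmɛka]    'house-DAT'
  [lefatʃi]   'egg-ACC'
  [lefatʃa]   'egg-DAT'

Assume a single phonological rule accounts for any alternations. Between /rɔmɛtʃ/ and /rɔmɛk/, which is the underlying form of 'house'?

/rɔmɛk/

The root 'house' surfaces as [rɔmɛtʃi] and [rɔmɛka], with a stem-final [tʃ] ~ [k] alternation.
The stem 'river' ([bulutʃi], [bulutʃa]) shows [tʃ] unchanged in both environments, so [tʃ] cannot be basic with [k] derived before the DAT suffix.
The alternation reflects palatalization before a front vowel: /k/ and /s/ become palato-alveolar [tʃ] and [ʃ] before a front vowel. /k/ is underlying.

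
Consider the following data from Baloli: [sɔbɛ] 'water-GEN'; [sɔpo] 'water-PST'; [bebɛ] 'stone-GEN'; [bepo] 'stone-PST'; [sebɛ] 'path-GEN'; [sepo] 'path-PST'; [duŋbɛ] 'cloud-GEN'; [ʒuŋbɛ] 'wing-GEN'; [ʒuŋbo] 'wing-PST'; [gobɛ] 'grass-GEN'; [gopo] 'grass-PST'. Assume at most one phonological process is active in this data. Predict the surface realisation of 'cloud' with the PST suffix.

[duŋbo]

The PST morpheme has two allomorphs, [-bo] and [-po].
By contrast the GEN suffix keeps its initial [b] throughout — that segment must be underlying.
The PST suffix is therefore /-po/ underlyingly, with post-nasal voicing: voiceless stops become voiced after a nasal.
After 'cloud', which ends in a nasal, the suffix surfaces as [-bo], giving [duŋbo].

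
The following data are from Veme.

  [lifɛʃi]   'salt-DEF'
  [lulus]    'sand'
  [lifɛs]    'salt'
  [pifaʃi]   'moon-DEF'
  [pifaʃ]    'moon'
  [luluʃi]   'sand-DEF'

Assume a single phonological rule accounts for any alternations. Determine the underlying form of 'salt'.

The root 'salt' surfaces as [lifɛs] and [lifɛʃi], with a stem-final [s] ~ [ʃ] alternation.
Compare 'moon', with invariant [ʃ] in [pifaʃ] and [pifaʃi]: an analysis with underlying /ʃ/ and a rule producing [s] in isolation would wrongly predict alternation here too.
The alternation reflects palatalization before a front vowel: /s/ becomes palato-alveolar [ʃ] before a front vowel. /s/ is underlying.
Hence 'salt' is /lifɛs/ underlyingly.

/lifɛs/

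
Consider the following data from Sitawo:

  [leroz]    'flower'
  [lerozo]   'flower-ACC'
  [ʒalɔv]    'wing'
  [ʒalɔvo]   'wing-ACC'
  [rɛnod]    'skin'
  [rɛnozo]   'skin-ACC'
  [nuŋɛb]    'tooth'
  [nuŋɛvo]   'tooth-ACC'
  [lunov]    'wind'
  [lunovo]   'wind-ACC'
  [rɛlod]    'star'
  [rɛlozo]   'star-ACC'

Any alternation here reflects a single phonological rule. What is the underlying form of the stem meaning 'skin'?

The root 'skin' surfaces as [rɛnod] and [rɛnozo], with a stem-final [d] ~ [z] alternation.
But 'flower' keeps [z] in both environments ([leroz], [lerozo]), so there is no rule changing /z/ to [d] in isolation.
So /d/ is underlying, and a rule of intervocalic spirantization — voiced stops become fricatives between vowels — gives [z].
The underlying form of 'skin' is therefore /rɛnod/.

/rɛnod/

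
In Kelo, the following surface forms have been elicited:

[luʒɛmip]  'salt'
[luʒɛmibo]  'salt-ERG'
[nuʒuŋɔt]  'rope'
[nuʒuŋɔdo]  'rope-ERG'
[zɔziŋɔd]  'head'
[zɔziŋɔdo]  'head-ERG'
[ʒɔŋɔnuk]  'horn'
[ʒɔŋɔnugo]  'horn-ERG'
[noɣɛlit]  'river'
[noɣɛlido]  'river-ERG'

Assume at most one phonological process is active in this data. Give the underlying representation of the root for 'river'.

'river' shows [t] ~ [d] at the end of the stem ([noɣɛlit] vs [noɣɛlido]).
Compare 'head', with invariant [d] in [zɔziŋɔd] and [zɔziŋɔdo]: an analysis with underlying /d/ and a rule producing [t] in isolation would wrongly predict alternation here too.
So /t/ is underlying, and a rule of intervocalic voicing — voiceless stops become voiced between vowels — gives [d].

/noɣɛlit/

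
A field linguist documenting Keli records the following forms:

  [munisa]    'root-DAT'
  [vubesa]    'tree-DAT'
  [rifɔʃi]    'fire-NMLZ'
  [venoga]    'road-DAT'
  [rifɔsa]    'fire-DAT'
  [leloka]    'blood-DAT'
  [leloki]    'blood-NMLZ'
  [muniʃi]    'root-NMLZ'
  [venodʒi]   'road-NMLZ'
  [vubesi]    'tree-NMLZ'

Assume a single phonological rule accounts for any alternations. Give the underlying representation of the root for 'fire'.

In [rifɔʃi] and [rifɔsa] the final segment of 'fire' alternates: [ʃ] ~ [s].
If /s/ were underlying and a rule turned it into [ʃ] before the NMLZ suffix, 'tree' would also alternate; but it has [s] in both [vubesi] and [vubesa].
Therefore /ʃ/ is basic and [s] is derived by depalatalization (palato-alveolar /dʒ/ and /ʃ/ become [g] and [s] when no front vowel follows).

/rifɔʃ/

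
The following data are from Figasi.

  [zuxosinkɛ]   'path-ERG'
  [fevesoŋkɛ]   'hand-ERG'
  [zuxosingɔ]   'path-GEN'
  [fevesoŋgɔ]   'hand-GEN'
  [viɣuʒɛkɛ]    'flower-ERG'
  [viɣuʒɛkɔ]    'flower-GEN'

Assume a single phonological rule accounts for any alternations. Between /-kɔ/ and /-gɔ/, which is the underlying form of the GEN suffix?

The GEN morpheme has two allomorphs, [-gɔ] and [-kɔ].
By contrast the ERG suffix keeps its initial [k] throughout — that segment must be underlying.
So the underlying form is /-gɔ/, and voiced stops become voiceless after a vowel.

/-gɔ/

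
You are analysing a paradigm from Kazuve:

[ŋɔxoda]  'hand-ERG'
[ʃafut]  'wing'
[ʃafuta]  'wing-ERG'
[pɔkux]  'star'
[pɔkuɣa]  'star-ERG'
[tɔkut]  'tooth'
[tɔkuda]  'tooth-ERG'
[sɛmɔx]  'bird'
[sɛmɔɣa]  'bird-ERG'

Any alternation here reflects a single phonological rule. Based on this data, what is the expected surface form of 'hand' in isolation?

The stem for 'tooth' ends in [t] in [tɔkut] but [d] in [tɔkuda].
The stem 'wing' ([ʃafut], [ʃafuta]) shows [t] unchanged in both environments, so [t] cannot be basic with [d] derived before the ERG suffix.
The underlying segment must be /d/; voiced obstruents become voiceless word-finally, yielding [t] there.
The one attested form of 'hand', [ŋɔxoda], shows underlying /ŋɔxod/. Applying the same rule word-finally gives [ŋɔxot].

[ŋɔxot]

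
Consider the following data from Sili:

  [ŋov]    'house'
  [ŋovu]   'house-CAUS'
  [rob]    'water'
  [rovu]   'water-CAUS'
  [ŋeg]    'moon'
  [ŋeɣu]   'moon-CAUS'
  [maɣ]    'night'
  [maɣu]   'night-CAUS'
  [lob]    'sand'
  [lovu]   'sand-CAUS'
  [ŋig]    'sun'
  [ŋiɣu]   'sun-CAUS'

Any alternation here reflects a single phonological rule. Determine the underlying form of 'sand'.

'sand' shows [b] ~ [v] at the end of the stem ([lob] vs [lovu]).
But 'house' keeps [v] in both environments ([ŋov], [ŋovu]), so there is no rule changing /v/ to [b] in isolation.
So /b/ is underlying, and a rule of intervocalic spirantization — voiced stops become fricatives between vowels — gives [v].
So 'sand' = /lob/.

/lob/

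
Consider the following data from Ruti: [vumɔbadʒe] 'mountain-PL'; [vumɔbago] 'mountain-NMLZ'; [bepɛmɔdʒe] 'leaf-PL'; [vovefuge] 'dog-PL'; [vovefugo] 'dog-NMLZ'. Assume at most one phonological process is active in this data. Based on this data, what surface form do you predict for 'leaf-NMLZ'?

[bepɛmɔgo]

'mountain' shows [dʒ] ~ [g] at the end of the stem ([vumɔbadʒe] vs [vumɔbago]).
But 'dog' keeps [g] in both environments ([vovefuge], [vovefugo]), so there is no rule changing /g/ to [dʒ] before the PL suffix.
The underlying segment must be /dʒ/; palato-alveolar /dʒ/ becomes [g] when no front vowel follows, yielding [g] there.
The one attested form of 'leaf', [bepɛmɔdʒe], shows underlying /bepɛmɔdʒ/. Applying the same rule when no front vowel follows gives [bepɛmɔgo].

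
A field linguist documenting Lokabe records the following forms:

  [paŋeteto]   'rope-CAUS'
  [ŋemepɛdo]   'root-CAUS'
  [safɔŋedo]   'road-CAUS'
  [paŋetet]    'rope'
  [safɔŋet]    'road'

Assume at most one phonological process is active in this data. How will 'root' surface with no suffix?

[ŋemepɛt]

In [safɔŋet] and [safɔŋedo] the final segment of 'road' alternates: [t] ~ [d].
Compare 'rope', with invariant [t] in [paŋetet] and [paŋeteto]: an analysis with underlying /t/ and a rule producing [d] before the CAUS suffix would wrongly predict alternation here too.
The underlying segment must be /d/; voiced obstruents become voiceless word-finally, yielding [t] there.
From [ŋemepɛdo] the stem 'root' is /ŋemepɛd/; word-finally this yields [ŋemepɛt].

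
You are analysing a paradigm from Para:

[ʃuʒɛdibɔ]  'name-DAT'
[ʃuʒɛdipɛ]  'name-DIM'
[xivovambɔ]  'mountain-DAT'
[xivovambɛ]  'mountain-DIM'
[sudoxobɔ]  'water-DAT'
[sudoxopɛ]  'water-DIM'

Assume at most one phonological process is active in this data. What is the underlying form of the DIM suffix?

The DIM morpheme has two allomorphs, [-bɛ] and [-pɛ].
By contrast the DAT suffix keeps its initial [b] throughout — that segment must be underlying.
The DIM suffix is therefore /-pɛ/ underlyingly, with post-nasal voicing: voiceless stops become voiced after a nasal.

/-pɛ/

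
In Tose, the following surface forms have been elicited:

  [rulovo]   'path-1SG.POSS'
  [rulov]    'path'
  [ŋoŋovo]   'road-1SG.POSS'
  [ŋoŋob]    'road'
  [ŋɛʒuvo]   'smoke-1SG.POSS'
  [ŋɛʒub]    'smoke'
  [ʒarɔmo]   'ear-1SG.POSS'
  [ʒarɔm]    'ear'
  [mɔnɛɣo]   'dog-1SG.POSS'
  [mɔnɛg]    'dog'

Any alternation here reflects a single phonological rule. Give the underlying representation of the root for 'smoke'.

/ŋɛʒub/

The root 'smoke' surfaces as [ŋɛʒuvo] and [ŋɛʒub], with a stem-final [v] ~ [b] alternation.
Compare 'path', with invariant [v] in [rulovo] and [rulov]: an analysis with underlying /v/ and a rule producing [b] in isolation would wrongly predict alternation here too.
So /b/ is underlying, and a rule of intervocalic spirantization — voiced stops become fricatives between vowels — gives [v].
The underlying form of 'smoke' is therefore /ŋɛʒub/.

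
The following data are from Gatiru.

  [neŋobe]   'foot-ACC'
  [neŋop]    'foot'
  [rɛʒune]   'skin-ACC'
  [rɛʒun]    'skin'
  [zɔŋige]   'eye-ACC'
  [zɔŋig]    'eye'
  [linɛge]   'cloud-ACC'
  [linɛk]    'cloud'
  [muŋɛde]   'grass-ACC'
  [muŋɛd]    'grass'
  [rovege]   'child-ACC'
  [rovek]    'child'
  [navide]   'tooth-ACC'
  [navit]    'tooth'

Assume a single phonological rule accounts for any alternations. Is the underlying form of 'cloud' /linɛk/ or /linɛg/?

The stem for 'cloud' ends in [g] in [linɛge] but [k] in [linɛk].
If /g/ were underlying and a rule turned it into [k] in isolation, 'eye' would also alternate; but it has [g] in both [zɔŋige] and [zɔŋig].
So /k/ is underlying, and a rule of intervocalic voicing — voiceless stops become voiced between vowels — gives [g].

/linɛk/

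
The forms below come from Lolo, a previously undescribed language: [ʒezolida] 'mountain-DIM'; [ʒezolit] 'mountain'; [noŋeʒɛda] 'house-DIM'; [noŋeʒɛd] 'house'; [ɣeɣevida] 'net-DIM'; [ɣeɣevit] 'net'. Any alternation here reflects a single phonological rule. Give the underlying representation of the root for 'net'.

'net' shows [d] ~ [t] at the end of the stem ([ɣeɣevida] vs [ɣeɣevit]).
But 'house' keeps [d] in both environments ([noŋeʒɛda], [noŋeʒɛd]), so there is no rule changing /d/ to [t] in isolation.
So /t/ is underlying, and a rule of intervocalic voicing — voiceless stops become voiced between vowels — gives [d].

/ɣeɣevit/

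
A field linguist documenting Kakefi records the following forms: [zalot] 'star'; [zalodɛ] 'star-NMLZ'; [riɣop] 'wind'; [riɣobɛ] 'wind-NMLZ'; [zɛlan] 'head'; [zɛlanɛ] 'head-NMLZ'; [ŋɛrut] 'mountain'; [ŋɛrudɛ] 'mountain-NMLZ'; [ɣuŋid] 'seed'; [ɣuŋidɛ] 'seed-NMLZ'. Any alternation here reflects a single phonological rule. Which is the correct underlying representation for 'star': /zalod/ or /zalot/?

/zalot/

The stem for 'star' ends in [t] in [zalot] but [d] in [zalodɛ].
Compare 'seed', with invariant [d] in [ɣuŋid] and [ɣuŋidɛ]: an analysis with underlying /d/ and a rule producing [t] in isolation would wrongly predict alternation here too.
Therefore /t/ is basic and [d] is derived by intervocalic voicing (voiceless stops become voiced between vowels).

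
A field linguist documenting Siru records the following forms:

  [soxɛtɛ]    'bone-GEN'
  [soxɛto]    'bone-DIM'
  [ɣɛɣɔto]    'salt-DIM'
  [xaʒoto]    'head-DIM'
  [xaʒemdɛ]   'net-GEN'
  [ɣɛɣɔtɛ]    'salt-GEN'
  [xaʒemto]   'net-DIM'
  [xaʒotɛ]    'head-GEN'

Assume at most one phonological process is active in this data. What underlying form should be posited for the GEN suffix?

The GEN suffix surfaces as [-dɛ] and [-tɛ], depending on the final segment of the stem.
The DIM suffix, which begins with [t], is invariant after every stem; so [t] is not altered by any rule here.
So the underlying form is /-dɛ/, and voiced stops become voiceless after a vowel.

/-dɛ/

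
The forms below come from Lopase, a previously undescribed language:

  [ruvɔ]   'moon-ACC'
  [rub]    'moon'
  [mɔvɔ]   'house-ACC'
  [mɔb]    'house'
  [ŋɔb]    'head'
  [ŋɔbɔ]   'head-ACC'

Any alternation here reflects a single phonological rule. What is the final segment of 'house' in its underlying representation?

The root 'house' surfaces as [mɔb] and [mɔvɔ], with a stem-final [b] ~ [v] alternation.
The stem 'head' ([ŋɔb], [ŋɔbɔ]) shows [b] unchanged in both environments, so [b] cannot be basic with [v] derived before the ACC suffix.
Therefore /v/ is basic and [b] is derived by word-final hardening (voiced fricatives become stops word-finally).

/v/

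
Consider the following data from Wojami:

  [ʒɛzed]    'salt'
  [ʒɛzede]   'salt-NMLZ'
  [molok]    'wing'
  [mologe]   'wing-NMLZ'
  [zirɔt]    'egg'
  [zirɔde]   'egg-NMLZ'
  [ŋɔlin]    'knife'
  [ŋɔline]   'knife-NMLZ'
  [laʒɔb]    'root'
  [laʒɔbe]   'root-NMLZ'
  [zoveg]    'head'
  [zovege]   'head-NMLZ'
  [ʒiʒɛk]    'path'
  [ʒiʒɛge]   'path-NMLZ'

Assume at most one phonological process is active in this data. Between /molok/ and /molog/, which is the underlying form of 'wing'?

/molok/

The root 'wing' surfaces as [molok] and [mologe], with a stem-final [k] ~ [g] alternation.
Compare 'head', with invariant [g] in [zoveg] and [zovege]: an analysis with underlying /g/ and a rule producing [k] in isolation would wrongly predict alternation here too.
The alternation reflects intervocalic voicing: voiceless stops become voiced between vowels. /k/ is underlying.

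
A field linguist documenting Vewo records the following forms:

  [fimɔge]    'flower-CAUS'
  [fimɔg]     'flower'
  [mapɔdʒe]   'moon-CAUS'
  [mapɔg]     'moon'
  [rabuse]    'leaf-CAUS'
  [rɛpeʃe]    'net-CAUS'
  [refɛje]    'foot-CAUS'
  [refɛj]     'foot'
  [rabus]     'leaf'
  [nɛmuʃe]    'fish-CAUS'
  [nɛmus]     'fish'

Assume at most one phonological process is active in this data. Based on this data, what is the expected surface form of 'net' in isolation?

[rɛpes]

The stem for 'fish' ends in [s] in [nɛmus] but [ʃ] in [nɛmuʃe].
If /s/ were underlying and a rule turned it into [ʃ] before the CAUS suffix, 'leaf' would also alternate; but it has [s] in both [rabus] and [rabuse].
The alternation reflects depalatalization: palato-alveolar /dʒ/ and /ʃ/ become [g] and [s] when no front vowel follows. /ʃ/ is underlying.
From [rɛpeʃe] the stem 'net' is /rɛpeʃ/; when no front vowel follows this yields [rɛpes].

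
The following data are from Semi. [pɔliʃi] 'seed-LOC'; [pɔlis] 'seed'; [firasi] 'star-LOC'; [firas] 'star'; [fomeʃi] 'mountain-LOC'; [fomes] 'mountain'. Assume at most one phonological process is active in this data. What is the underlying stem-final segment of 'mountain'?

'mountain' shows [ʃ] ~ [s] at the end of the stem ([fomeʃi] vs [fomes]).
But 'star' keeps [s] in both environments ([firasi], [firas]), so there is no rule changing /s/ to [ʃ] before the LOC suffix.
The alternation reflects depalatalization: palato-alveolar /ʃ/ becomes [s] when no front vowel follows. /ʃ/ is underlying.

/ʃ/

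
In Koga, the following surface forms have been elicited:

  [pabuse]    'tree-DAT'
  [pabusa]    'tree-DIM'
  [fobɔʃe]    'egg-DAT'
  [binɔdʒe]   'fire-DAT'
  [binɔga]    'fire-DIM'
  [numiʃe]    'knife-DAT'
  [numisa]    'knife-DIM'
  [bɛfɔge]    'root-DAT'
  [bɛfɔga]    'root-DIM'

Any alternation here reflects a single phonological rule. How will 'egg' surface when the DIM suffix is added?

The stem for 'knife' ends in [ʃ] in [numiʃe] but [s] in [numisa].
Compare 'tree', with invariant [s] in [pabuse] and [pabusa]: an analysis with underlying /s/ and a rule producing [ʃ] before the DAT suffix would wrongly predict alternation here too.
Therefore /ʃ/ is basic and [s] is derived by depalatalization (palato-alveolar /dʒ/ and /ʃ/ become [g] and [s] when no front vowel follows).
From [fobɔʃe] the stem 'egg' is /fobɔʃ/; when no front vowel follows this yields [fobɔsa].

[fobɔsa]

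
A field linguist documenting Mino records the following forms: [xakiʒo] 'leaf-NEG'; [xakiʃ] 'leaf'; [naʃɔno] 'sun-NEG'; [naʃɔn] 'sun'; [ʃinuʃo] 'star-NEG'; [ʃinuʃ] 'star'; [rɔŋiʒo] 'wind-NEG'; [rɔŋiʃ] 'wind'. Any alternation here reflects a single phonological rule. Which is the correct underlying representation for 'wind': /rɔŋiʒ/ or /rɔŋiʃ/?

/rɔŋiʒ/

'wind' shows [ʒ] ~ [ʃ] at the end of the stem ([rɔŋiʒo] vs [rɔŋiʃ]).
If /ʃ/ were underlying and a rule turned it into [ʒ] before the NEG suffix, 'star' would also alternate; but it has [ʃ] in both [ʃinuʃo] and [ʃinuʃ].
The alternation reflects word-final obstruent devoicing: voiced obstruents become voiceless word-finally. /ʒ/ is underlying.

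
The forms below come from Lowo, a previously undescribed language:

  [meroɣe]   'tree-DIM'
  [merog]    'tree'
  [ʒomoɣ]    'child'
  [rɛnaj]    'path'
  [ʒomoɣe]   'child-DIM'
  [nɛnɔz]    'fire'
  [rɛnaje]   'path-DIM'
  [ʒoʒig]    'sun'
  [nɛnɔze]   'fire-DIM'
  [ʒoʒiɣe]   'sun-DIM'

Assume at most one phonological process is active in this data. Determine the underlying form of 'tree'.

'tree' shows [g] ~ [ɣ] at the end of the stem ([merog] vs [meroɣe]).
Compare 'child', with invariant [ɣ] in [ʒomoɣ] and [ʒomoɣe]: an analysis with underlying /ɣ/ and a rule producing [g] in isolation would wrongly predict alternation here too.
The alternation reflects intervocalic spirantization: voiced stops become fricatives between vowels. /g/ is underlying.

/merog/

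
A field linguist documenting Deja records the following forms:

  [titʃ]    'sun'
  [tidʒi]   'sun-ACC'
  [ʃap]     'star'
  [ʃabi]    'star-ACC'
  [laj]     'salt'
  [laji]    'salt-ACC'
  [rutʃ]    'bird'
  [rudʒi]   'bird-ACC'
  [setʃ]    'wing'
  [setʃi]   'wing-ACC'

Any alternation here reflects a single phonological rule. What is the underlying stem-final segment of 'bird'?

In [rutʃ] and [rudʒi] the final segment of 'bird' alternates: [tʃ] ~ [dʒ].
The stem 'wing' ([setʃ], [setʃi]) shows [tʃ] unchanged in both environments, so [tʃ] cannot be basic with [dʒ] derived before the ACC suffix.
The alternation reflects word-final obstruent devoicing: voiced obstruents become voiceless word-finally. /dʒ/ is underlying.

/dʒ/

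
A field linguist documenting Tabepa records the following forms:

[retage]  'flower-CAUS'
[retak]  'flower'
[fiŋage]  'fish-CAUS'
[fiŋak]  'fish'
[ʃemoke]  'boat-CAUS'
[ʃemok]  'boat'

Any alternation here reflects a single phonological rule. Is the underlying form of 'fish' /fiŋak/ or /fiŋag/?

'fish' shows [g] ~ [k] at the end of the stem ([fiŋage] vs [fiŋak]).
But 'boat' keeps [k] in both environments ([ʃemoke], [ʃemok]), so there is no rule changing /k/ to [g] before the CAUS suffix.
Therefore /g/ is basic and [k] is derived by word-final obstruent devoicing (voiced obstruents become voiceless word-finally).

/fiŋag/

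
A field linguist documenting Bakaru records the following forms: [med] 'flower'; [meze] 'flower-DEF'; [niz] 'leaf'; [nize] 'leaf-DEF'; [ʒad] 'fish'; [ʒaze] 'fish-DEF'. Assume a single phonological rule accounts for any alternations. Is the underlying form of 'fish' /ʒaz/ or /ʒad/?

The root 'fish' surfaces as [ʒad] and [ʒaze], with a stem-final [d] ~ [z] alternation.
If /z/ were underlying and a rule turned it into [d] in isolation, 'leaf' would also alternate; but it has [z] in both [niz] and [nize].
So /d/ is underlying, and a rule of intervocalic spirantization — voiced stops become fricatives between vowels — gives [z].

/ʒad/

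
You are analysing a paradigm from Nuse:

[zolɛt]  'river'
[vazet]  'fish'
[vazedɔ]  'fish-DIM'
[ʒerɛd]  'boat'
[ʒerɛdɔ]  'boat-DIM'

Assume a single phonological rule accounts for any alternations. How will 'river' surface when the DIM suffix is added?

The stem for 'fish' ends in [t] in [vazet] but [d] in [vazedɔ].
But 'boat' keeps [d] in both environments ([ʒerɛd], [ʒerɛdɔ]), so there is no rule changing /d/ to [t] in isolation.
So /t/ is underlying, and a rule of intervocalic voicing — voiceless stops become voiced between vowels — gives [d].
From [zolɛt] the stem 'river' is /zolɛt/; between vowels this yields [zolɛdɔ].

[zolɛdɔ]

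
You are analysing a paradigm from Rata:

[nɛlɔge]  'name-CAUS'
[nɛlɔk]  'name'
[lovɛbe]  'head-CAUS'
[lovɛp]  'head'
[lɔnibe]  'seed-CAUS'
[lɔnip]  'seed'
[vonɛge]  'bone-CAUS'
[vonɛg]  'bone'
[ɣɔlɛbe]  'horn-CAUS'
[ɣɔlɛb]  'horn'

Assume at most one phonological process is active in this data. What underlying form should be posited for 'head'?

/lovɛp/

'head' shows [b] ~ [p] at the end of the stem ([lovɛbe] vs [lovɛp]).
If /b/ were underlying and a rule turned it into [p] in isolation, 'horn' would also alternate; but it has [b] in both [ɣɔlɛbe] and [ɣɔlɛb].
The underlying segment must be /p/; voiceless stops become voiced between vowels, yielding [b] there.
Hence 'head' is /lovɛp/ underlyingly.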